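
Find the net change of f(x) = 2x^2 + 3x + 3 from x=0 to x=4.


Net change = f(b) - f(a)
f(x) = 2x^2 + 3x + 3
Compute f(4):
f(4) = 2 * 4^2 + 3 * 4 + 3
= 32 + 12 + 3
= 47
Compute f(0):
f(0) = 2 * 0^2 + 3 * 0 + 3
= 0 + 0 + 3
= 3
Net change = 47 - 3 = 44

44


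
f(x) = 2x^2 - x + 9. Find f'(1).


Differentiate term by term using power and sum rules:
f(x) = 2x^2 - x + 9
f'(x) = 4x - 1
Substitute x = 1:
f'(1) = 4 * 1 - 1
= 4 - 1
= 3

3


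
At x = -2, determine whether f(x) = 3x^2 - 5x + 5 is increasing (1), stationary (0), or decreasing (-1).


Compute f'(x) to determine behavior:
f'(x) = 6x - 5
f'(-2) = 6 * (-2) - 5
= -12 - 5
= -17
Since f'(-2) < 0, the function is decreasing (-1)

-1


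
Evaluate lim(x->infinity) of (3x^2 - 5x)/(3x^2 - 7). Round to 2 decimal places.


For limits at infinity with equal-degree polynomials,
we compare leading coefficients.
Numerator leading term: 3x^2
Denominator leading term: 3x^2
Divide both by x^2:
lim = (3 - 5/x) / (3 - 7/x^2)
As x -> infinity, the 1/x and 1/x^2 terms vanish:
= 3/3 = 1 = 1.00

1.00


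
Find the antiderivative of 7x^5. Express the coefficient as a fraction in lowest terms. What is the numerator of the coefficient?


Apply the power rule for integration:
integral of ax^n dx = a/(n+1) * x^(n+1) + C
integral of 7x^5 dx
= 7/6 * x^6 + C
The coefficient in lowest terms is 7/6, and its numerator is 7

7


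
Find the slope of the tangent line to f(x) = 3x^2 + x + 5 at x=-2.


The slope of the tangent line equals f'(x) at the point.
f(x) = 3x^2 + x + 5
f'(x) = 6x + 1
At x = -2:
f'(-2) = 6 * (-2) + 1
= -12 + 1
= -11

-11


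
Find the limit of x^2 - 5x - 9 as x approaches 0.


Since polynomials are continuous, we use direct substitution.
lim(x->0) of x^2 - 5x - 9
= 1 * 0^2 - 5 * 0 - 9
= 0 + 0 - 9
= -9

-9


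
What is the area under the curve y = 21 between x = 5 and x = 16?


The area under a constant function y = 21 is a rectangle.
Width = 16 - 5 = 11
Height = 21
Area = width * height
= 11 * 21
= 231

231


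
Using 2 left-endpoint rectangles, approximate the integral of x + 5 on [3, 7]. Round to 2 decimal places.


Left Riemann sum uses left endpoints of each subinterval.
Interval: [3, 7], n = 2
dx = (7 - 3) / 2 = 2
Left endpoints: [3, 5]
f values: [8, 10]
Sum = dx * (sum of f values)
= 2 * 18
= 36 = 36.00

36.00


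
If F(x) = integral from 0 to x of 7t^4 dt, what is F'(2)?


By the Fundamental Theorem of Calculus (Part 1):
If F(x) = integral from 0 to x of f(t) dt, then F'(x) = f(x)
Here f(t) = 7t^4
So F'(x) = 7x^4
Evaluate at x = 2:
F'(2) = 7 * 2^4
= 7 * 16
= 112

112


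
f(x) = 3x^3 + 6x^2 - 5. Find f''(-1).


First derivative:
f'(x) = 9x^2 + 12x
Second derivative:
f''(x) = 18x + 12
Substitute x = -1:
f''(-1) = 18 * (-1) + 12
= -18 + 12
= -6

-6


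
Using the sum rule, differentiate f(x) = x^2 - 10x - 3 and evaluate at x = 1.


Differentiate term by term using power and sum rules:
f(x) = x^2 - 10x - 3
f'(x) = 2x - 10
Substitute x = 1:
f'(1) = 2 * 1 - 10
= 2 - 10
= -8

-8


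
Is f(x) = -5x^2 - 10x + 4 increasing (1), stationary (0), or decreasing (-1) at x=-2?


Compute f'(x) to determine behavior:
f'(x) = -10x - 10
f'(-2) = -10 * (-2) - 10
= 20 - 10
= 10
Since f'(-2) > 0, the function is increasing (1)

1


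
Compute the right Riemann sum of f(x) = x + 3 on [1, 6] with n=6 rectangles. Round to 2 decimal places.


Right Riemann sum uses right endpoints of each subinterval.
Interval: [1, 6], n = 6
dx = (6 - 1) / 6 = 5/6
Right endpoints: [11/6, 8/3, 7/2, 13/3, 31/6, 6]
f values: [29/6, 17/3, 13/2, 22/3, 49/6, 9]
Sum = dx * (sum of f values)
= 5/6 * 83/2
= 415/12 ≈ 34.58

34.58


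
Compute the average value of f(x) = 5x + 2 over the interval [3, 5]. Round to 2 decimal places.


Average value = 1/(b-a) * integral from a to b of f(x) dx
First compute the integral of 5x + 2:
F(x) = (5/2)x^2 + 2x
F(5) = 5/2 * 25 + 2 * 5 = 145/2
F(3) = 5/2 * 9 + 2 * 3 = 57/2
Integral = 145/2 - 57/2 = 44
Average = 44 / (5 - 3) = 44 / 2
= 22 = 22.00

22.00


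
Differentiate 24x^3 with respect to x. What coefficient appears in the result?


We apply the power rule: d/dx [ax^n] = a*n * x^(n-1)
d/dx [24x^3]
= 24 * 3 * x^(3-1)
= 72x^2
The coefficient is 72

72


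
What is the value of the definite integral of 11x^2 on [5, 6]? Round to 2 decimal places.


Find the antiderivative of 11x^2:
F(x) = 11/3 * x^3
Apply the Fundamental Theorem of Calculus:
F(6) - F(5)
= 11/3 * 6^3 - 11/3 * 5^3
= 11/3 * (216 - 125)
= 11/3 * 91
= 1001/3 ≈ 333.67

333.67


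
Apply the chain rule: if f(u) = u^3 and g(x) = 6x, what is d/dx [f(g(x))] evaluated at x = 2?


Using the chain rule: (f(g(x)))' = f'(g(x)) * g'(x)
First, find g(2):
g(2) = 6 * 2 + 0 = 12
Next, f'(u) = 3u^2
And g'(x) = 6
So f'(g(2)) * g'(2)
= 3 * 12^2 * 6
= 3 * 144 * 6
= 2592

2592


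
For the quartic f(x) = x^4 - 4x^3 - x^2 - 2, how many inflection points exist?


Inflection points occur where f''(x) = 0 and concavity changes.
f(x) = x^4 - 4x^3 - x^2 - 2
f'(x) = 4x^3 - 12x^2 - 2x
f''(x) = 12x^2 - 24x - 2
This is a quadratic in x. Use the discriminant to count real roots.
Discriminant = (-24)^2 - 4 * 12 * (-2)
= 576 - (-96)
= 672
Since discriminant > 0, f''(x) = 0 has 2 distinct real solutions.
A quadratic with two distinct real roots changes sign at each root, so concavity changes at both.
Number of inflection points: 2

2


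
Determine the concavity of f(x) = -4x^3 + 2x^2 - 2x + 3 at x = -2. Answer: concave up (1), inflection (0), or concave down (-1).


Concavity is determined by the sign of f''(x).
f(x) = -4x^3 + 2x^2 - 2x + 3
f'(x) = -12x^2 + 4x - 2
f''(x) = -24x + 4
f''(-2) = -24 * (-2) + 4
= 48 + 4
= 52
Since f''(-2) > 0, the function is concave up (1)

1


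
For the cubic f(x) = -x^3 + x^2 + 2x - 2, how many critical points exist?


Find where f'(x) = 0:
f(x) = -x^3 + x^2 + 2x - 2
f'(x) = -3x^2 + 2x + 2
This is a quadratic in x. Use the discriminant to count real roots.
Discriminant = (2)^2 - 4 * (-3) * 2
= 4 - (-24)
= 28
Since discriminant > 0, f'(x) = 0 has 2 real solutions.
Number of critical points: 2

2


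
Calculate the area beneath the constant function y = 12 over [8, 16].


The area under a constant function y = 12 is a rectangle.
Width = 16 - 8 = 8
Height = 12
Area = width * height
= 8 * 12
= 96

96


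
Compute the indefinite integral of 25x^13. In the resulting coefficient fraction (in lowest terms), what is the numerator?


Apply the power rule for integration:
integral of ax^n dx = a/(n+1) * x^(n+1) + C
integral of 25x^13 dx
= 25/14 * x^14 + C
The coefficient in lowest terms is 25/14, and its numerator is 25

25


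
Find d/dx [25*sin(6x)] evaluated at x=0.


Apply the chain rule to differentiate 25*sin(6x):
d/dx [25*sin(6x)]
= 25 * cos(6x) * d/dx(6x)
= 25 * 6 * cos(6x)
= 150 * cos(6x)
Evaluate at x = 0:
= 150 * cos(0)
= 150 * 1
= 150

150


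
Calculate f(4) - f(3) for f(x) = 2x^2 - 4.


Net change = f(b) - f(a)
f(x) = 2x^2 - 4
Compute f(4):
f(4) = 2 * 4^2 + 0 * 4 - 4
= 32 + 0 - 4
= 28
Compute f(3):
f(3) = 2 * 3^2 + 0 * 3 - 4
= 18 + 0 - 4
= 14
Net change = 28 - 14 = 14

14


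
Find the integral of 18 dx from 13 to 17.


The integral of a constant k over [a, b] equals k * (b - a).
integral from 13 to 17 of 18 dx
= 18 * (17 - 13)
= 18 * 4
= 72

72


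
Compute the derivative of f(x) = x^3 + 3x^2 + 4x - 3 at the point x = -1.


Differentiate f(x) = x^3 + 3x^2 + 4x - 3 term by term:
f'(x) = 3x^2 + 6x + 4
Substitute x = -1:
f'(-1) = 3 * (-1)^2 + 6 * (-1) + 4
= 3 - 6 + 4
= 1

1


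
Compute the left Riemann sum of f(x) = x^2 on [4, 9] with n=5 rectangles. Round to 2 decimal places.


Left Riemann sum uses left endpoints of each subinterval.
Interval: [4, 9], n = 5
dx = (9 - 4) / 5 = 1
Left endpoints: [4, 5, 6, 7, 8]
f values: [16, 25, 36, 49, 64]
Sum = dx * (sum of f values)
= 1 * 190
= 190 = 190.00

190.00


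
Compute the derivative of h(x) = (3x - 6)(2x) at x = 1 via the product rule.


Let u(x) = 3x - 6 and v(x) = 2x
u'(x) = 3
v'(x) = 2
Product rule: h'(x) = u'(x)*v(x) + u(x)*v'(x)
= 3 * (2x) + (3x - 6) * 2
At x = 1:
u(1) = 3 * 1 - 6 = -3
v(1) = 2 * 1 + 0 = 2
h'(1) = 3 * 2 + (-3) * 2
= 6 - 6
= 0

0


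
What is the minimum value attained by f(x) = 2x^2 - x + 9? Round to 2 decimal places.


For a quadratic f(x) = ax^2 + bx + c with a > 0, the minimum is at the vertex.
Vertex x-coordinate: x = -b/(2a)
x = -(-1) / (2 * 2)
x = 1/4
Substitute back to find the minimum value:
f(1/4) = 2 * (1/4)^2 - 1 * (1/4) + 9
= 1/8 - 1/4 + 9
= 71/8 ≈ 8.88

8.88


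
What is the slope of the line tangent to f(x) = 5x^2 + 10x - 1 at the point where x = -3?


The slope of the tangent line equals f'(x) at the point.
f(x) = 5x^2 + 10x - 1
f'(x) = 10x + 10
At x = -3:
f'(-3) = 10 * (-3) + 10
= -30 + 10
= -20

-20


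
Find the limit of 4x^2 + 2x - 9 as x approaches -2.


Since polynomials are continuous, we use direct substitution.
lim(x->-2) of 4x^2 + 2x - 9
= 4 * (-2)^2 + 2 * (-2) - 9
= 16 - 4 - 9
= 3

3


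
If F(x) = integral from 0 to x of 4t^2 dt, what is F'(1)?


By the Fundamental Theorem of Calculus (Part 1):
If F(x) = integral from 0 to x of f(t) dt, then F'(x) = f(x)
Here f(t) = 4t^2
So F'(x) = 4x^2
Evaluate at x = 1:
F'(1) = 4 * 1^2
= 4 * 1
= 4

4


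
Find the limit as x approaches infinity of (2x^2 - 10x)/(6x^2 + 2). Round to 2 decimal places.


For limits at infinity with equal-degree polynomials,
we compare leading coefficients.
Numerator leading term: 2x^2
Denominator leading term: 6x^2
Divide both by x^2:
lim = (2 - 10/x) / (6 + 2/x^2)
As x -> infinity, the 1/x and 1/x^2 terms vanish:
= 2/6 = 1/3 ≈ 0.33

0.33


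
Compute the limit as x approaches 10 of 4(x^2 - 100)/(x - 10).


Direct substitution gives 0/0, so we factor the numerator.
Factor: 4(x^2 - 100) = 4 * (x - 10)(x + 10)
Cancel the common factor (x - 10):
4(x^2 - 100)/(x - 10) = 4 * (x + 10)
Now substitute x = 10:
= 4 * (10 + 10) = 80

80


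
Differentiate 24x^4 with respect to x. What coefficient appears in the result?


We apply the power rule: d/dx [ax^n] = a*n * x^(n-1)
d/dx [24x^4]
= 24 * 4 * x^(4-1)
= 96x^3
The coefficient is 96

96


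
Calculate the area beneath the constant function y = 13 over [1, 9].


The area under a constant function y = 13 is a rectangle.
Width = 9 - 1 = 8
Height = 13
Area = width * height
= 8 * 13
= 104

104


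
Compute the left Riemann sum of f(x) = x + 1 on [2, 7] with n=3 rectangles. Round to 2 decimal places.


Left Riemann sum uses left endpoints of each subinterval.
Interval: [2, 7], n = 3
dx = (7 - 2) / 3 = 5/3
Left endpoints: [2, 11/3, 16/3]
f values: [3, 14/3, 19/3]
Sum = dx * (sum of f values)
= 5/3 * 14
= 70/3 ≈ 23.33

23.33


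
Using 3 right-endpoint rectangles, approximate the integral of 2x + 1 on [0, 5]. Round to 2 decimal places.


Right Riemann sum uses right endpoints of each subinterval.
Interval: [0, 5], n = 3
dx = (5 - 0) / 3 = 5/3
Right endpoints: [5/3, 10/3, 5]
f values: [13/3, 23/3, 11]
Sum = dx * (sum of f values)
= 5/3 * 23
= 115/3 ≈ 38.33

38.33


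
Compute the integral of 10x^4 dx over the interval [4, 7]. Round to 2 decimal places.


Find the antiderivative of 10x^4:
F(x) = 10/5 * x^5
Apply the Fundamental Theorem of Calculus:
F(7) - F(4)
= 10/5 * 7^5 - 10/5 * 4^5
= 10/5 * (16807 - 1024)
= 10/5 * 15783
= 31566 = 31566.00

31566.00


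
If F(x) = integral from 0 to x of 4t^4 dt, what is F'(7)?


By the Fundamental Theorem of Calculus (Part 1):
If F(x) = integral from 0 to x of f(t) dt, then F'(x) = f(x)
Here f(t) = 4t^4
So F'(x) = 4x^4
Evaluate at x = 7:
F'(7) = 4 * 7^4
= 4 * 2401
= 9604

9604


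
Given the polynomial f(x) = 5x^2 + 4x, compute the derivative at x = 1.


Differentiate term by term using power and sum rules:
f(x) = 5x^2 + 4x
f'(x) = 10x + 4
Substitute x = 1:
f'(1) = 10 * 1 + 4
= 10 + 4
= 14

14


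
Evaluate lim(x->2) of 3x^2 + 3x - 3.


Since polynomials are continuous, we use direct substitution.
lim(x->2) of 3x^2 + 3x - 3
= 3 * 2^2 + 3 * 2 - 3
= 12 + 6 - 3
= 15

15


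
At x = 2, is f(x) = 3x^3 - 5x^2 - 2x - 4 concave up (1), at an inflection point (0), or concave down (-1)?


Concavity is determined by the sign of f''(x).
f(x) = 3x^3 - 5x^2 - 2x - 4
f'(x) = 9x^2 - 10x - 2
f''(x) = 18x - 10
f''(2) = 18 * 2 - 10
= 36 - 10
= 26
Since f''(2) > 0, the function is concave up (1)

1


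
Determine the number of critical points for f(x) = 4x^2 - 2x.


Find where f'(x) = 0:
f'(x) = 8x - 2
Set f'(x) = 0:
8x - 2 = 0
x = 2 / 8 = 1/4
This is a linear equation in x, so there is exactly one solution.
Number of critical points: 1

1


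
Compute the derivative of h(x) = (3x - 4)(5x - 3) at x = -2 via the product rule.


Let u(x) = 3x - 4 and v(x) = 5x - 3
u'(x) = 3
v'(x) = 5
Product rule: h'(x) = u'(x)*v(x) + u(x)*v'(x)
= 3 * (5x - 3) + (3x - 4) * 5
At x = -2:
u(-2) = 3 * (-2) - 4 = -10
v(-2) = 5 * (-2) - 3 = -13
h'(-2) = 3 * (-13) + (-10) * 5
= -39 - 50
= -89

-89


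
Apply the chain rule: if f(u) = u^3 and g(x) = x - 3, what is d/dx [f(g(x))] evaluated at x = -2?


Using the chain rule: (f(g(x)))' = f'(g(x)) * g'(x)
First, find g(-2):
g(-2) = 1 * (-2) - 3 = -5
Next, f'(u) = 3u^2
And g'(x) = 1
So f'(g(-2)) * g'(-2)
= 3 * (-5)^2 * 1
= 3 * 25 * 1
= 75

75


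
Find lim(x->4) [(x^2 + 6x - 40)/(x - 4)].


Direct substitution gives 0/0, so we factor the numerator.
Factor: (x^2 + 6x - 40) = (x - 4)(x + 10)
Cancel the common factor (x - 4):
(x^2 + 6x - 40)/(x - 4) = (x + 10)
Now substitute x = 4:
= (4) - (-10) = 14

14


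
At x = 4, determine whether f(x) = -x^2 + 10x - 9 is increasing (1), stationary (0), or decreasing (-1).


Compute f'(x) to determine behavior:
f'(x) = -2x + 10
f'(4) = -2 * 4 + 10
= -8 + 10
= 2
Since f'(4) > 0, the function is increasing (1)

1


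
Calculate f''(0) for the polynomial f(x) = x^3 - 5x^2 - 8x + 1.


First derivative:
f'(x) = 3x^2 - 10x - 8
Second derivative:
f''(x) = 6x - 10
Substitute x = 0:
f''(0) = 6 * 0 - 10
= 0 - 10
= -10

-10


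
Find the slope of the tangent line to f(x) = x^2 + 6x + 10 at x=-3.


The slope of the tangent line equals f'(x) at the point.
f(x) = x^2 + 6x + 10
f'(x) = 2x + 6
At x = -3:
f'(-3) = 2 * (-3) + 6
= -6 + 6
= 0

0


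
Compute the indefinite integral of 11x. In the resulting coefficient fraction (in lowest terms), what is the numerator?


Apply the power rule for integration:
integral of ax^n dx = a/(n+1) * x^(n+1) + C
integral of 11x dx
= 11/2 * x^2 + C
The coefficient in lowest terms is 11/2, and its numerator is 11

11


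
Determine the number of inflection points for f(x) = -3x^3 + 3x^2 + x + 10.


Inflection points occur where f''(x) = 0 and concavity changes.
f(x) = -3x^3 + 3x^2 + x + 10
f'(x) = -9x^2 + 6x + 1
f''(x) = -18x + 6
Set f''(x) = 0:
-18x + 6 = 0
x = -6 / (-18) = 1/3
Since f''(x) is linear (degree 1), it changes sign at this point.
Therefore there is exactly 1 inflection point.

1


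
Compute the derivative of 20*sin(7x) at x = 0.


Apply the chain rule to differentiate 20*sin(7x):
d/dx [20*sin(7x)]
= 20 * cos(7x) * d/dx(7x)
= 20 * 7 * cos(7x)
= 140 * cos(7x)
Evaluate at x = 0:
= 140 * cos(0)
= 140 * 1
= 140

140


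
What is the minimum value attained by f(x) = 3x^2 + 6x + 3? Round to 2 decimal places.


For a quadratic f(x) = ax^2 + bx + c with a > 0, the minimum is at the vertex.
Vertex x-coordinate: x = -b/(2a)
x = -(6) / (2 * 3)
x = -6/6 = -1
Substitute back to find the minimum value:
f(-1) = 3 * (-1)^2 + 6 * (-1) + 3
= 3 - 6 + 3
= 0 = 0.00

0.00


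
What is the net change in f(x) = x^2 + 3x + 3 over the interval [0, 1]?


Net change = f(b) - f(a)
f(x) = x^2 + 3x + 3
Compute f(1):
f(1) = 1 * 1^2 + 3 * 1 + 3
= 1 + 3 + 3
= 7
Compute f(0):
f(0) = 1 * 0^2 + 3 * 0 + 3
= 0 + 0 + 3
= 3
Net change = 7 - 3 = 4

4


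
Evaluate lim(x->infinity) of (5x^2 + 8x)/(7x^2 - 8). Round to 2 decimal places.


For limits at infinity with equal-degree polynomials,
we compare leading coefficients.
Numerator leading term: 5x^2
Denominator leading term: 7x^2
Divide both by x^2:
lim = (5 + 8/x) / (7 - 8/x^2)
As x -> infinity, the 1/x and 1/x^2 terms vanish:
= 5/7 ≈ 0.71

0.71


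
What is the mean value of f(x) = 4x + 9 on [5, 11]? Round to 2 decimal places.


Average value = 1/(b-a) * integral from a to b of f(x) dx
First compute the integral of 4x + 9:
F(x) = 2x^2 + 9x
F(11) = 2 * 121 + 9 * 11 = 341
F(5) = 2 * 25 + 9 * 5 = 95
Integral = 341 - 95 = 246
Average = 246 / (11 - 5) = 246 / 6
= 41 = 41.00

41.00


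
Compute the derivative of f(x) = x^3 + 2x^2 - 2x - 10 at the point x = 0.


Differentiate f(x) = x^3 + 2x^2 - 2x - 10 term by term:
f'(x) = 3x^2 + 4x - 2
Substitute x = 0:
f'(0) = 3 * 0^2 + 4 * 0 - 2
= 0 + 0 - 2
= -2

-2


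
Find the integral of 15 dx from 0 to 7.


The integral of a constant k over [a, b] equals k * (b - a).
integral from 0 to 7 of 15 dx
= 15 * (7 - 0)
= 15 * 7
= 105

105


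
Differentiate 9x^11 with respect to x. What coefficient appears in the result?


We apply the power rule: d/dx [ax^n] = a*n * x^(n-1)
d/dx [9x^11]
= 9 * 11 * x^(11-1)
= 99x^10
The coefficient is 99

99


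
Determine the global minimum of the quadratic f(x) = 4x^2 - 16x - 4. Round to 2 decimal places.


For a quadratic f(x) = ax^2 + bx + c with a > 0, the minimum is at the vertex.
Vertex x-coordinate: x = -b/(2a)
x = -(-16) / (2 * 4)
x = 16/8 = 2
Substitute back to find the minimum value:
f(2) = 4 * 2^2 - 16 * 2 - 4
= 16 - 32 - 4
= -20 = -20.00

-20.00


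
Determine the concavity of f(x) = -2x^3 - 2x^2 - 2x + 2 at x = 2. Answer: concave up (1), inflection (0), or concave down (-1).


Concavity is determined by the sign of f''(x).
f(x) = -2x^3 - 2x^2 - 2x + 2
f'(x) = -6x^2 - 4x - 2
f''(x) = -12x - 4
f''(2) = -12 * 2 - 4
= -24 - 4
= -28
Since f''(2) < 0, the function is concave down (-1)

-1


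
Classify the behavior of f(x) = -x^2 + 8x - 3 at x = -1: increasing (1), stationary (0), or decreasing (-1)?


Compute f'(x) to determine behavior:
f'(x) = -2x + 8
f'(-1) = -2 * (-1) + 8
= 2 + 8
= 10
Since f'(-1) > 0, the function is increasing (1)

1


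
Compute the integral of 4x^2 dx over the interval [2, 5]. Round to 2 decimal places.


Find the antiderivative of 4x^2:
F(x) = 4/3 * x^3
Apply the Fundamental Theorem of Calculus:
F(5) - F(2)
= 4/3 * 5^3 - 4/3 * 2^3
= 4/3 * (125 - 8)
= 4/3 * 117
= 156 = 156.00

156.00


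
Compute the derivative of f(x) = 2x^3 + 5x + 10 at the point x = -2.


Differentiate f(x) = 2x^3 + 5x + 10 term by term:
f'(x) = 6x^2 + 5
Substitute x = -2:
f'(-2) = 6 * (-2)^2 + 0 * (-2) + 5
= 24 + 0 + 5
= 29

29


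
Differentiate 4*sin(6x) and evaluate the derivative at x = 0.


Apply the chain rule to differentiate 4*sin(6x):
d/dx [4*sin(6x)]
= 4 * cos(6x) * d/dx(6x)
= 4 * 6 * cos(6x)
= 24 * cos(6x)
Evaluate at x = 0:
= 24 * cos(0)
= 24 * 1
= 24

24


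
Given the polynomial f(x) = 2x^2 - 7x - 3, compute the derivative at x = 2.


Differentiate term by term using power and sum rules:
f(x) = 2x^2 - 7x - 3
f'(x) = 4x - 7
Substitute x = 2:
f'(2) = 4 * 2 - 7
= 8 - 7
= 1

1


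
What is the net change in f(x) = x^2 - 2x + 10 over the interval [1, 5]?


Net change = f(b) - f(a)
f(x) = x^2 - 2x + 10
Compute f(5):
f(5) = 1 * 5^2 - 2 * 5 + 10
= 25 - 10 + 10
= 25
Compute f(1):
f(1) = 1 * 1^2 - 2 * 1 + 10
= 1 - 2 + 10
= 9
Net change = 25 - 9 = 16

16


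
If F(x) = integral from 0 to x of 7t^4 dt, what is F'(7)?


By the Fundamental Theorem of Calculus (Part 1):
If F(x) = integral from 0 to x of f(t) dt, then F'(x) = f(x)
Here f(t) = 7t^4
So F'(x) = 7x^4
Evaluate at x = 7:
F'(7) = 7 * 7^4
= 7 * 2401
= 16807

16807


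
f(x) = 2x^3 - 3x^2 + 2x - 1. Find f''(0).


First derivative:
f'(x) = 6x^2 - 6x + 2
Second derivative:
f''(x) = 12x - 6
Substitute x = 0:
f''(0) = 12 * 0 - 6
= 0 - 6
= -6

-6


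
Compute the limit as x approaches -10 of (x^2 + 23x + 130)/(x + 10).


Direct substitution gives 0/0, so we factor the numerator.
Factor: (x^2 + 23x + 130) = (x + 10)(x + 13)
Cancel the common factor (x + 10):
(x^2 + 23x + 130)/(x + 10) = (x + 13)
Now substitute x = -10:
= (-10) - (-13) = 3

3


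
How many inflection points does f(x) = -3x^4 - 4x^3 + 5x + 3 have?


Inflection points occur where f''(x) = 0 and concavity changes.
f(x) = -3x^4 - 4x^3 + 5x + 3
f'(x) = -12x^3 - 12x^2 + 5
f''(x) = -36x^2 - 24x
This is a quadratic in x. Use the discriminant to count real roots.
Discriminant = (-24)^2 - 4 * (-36) * 0
= 576 - 0
= 576
Since discriminant > 0, f''(x) = 0 has 2 distinct real solutions.
A quadratic with two distinct real roots changes sign at each root, so concavity changes at both.
Number of inflection points: 2

2


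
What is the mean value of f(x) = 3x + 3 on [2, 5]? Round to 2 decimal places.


Average value = 1/(b-a) * integral from a to b of f(x) dx
First compute the integral of 3x + 3:
F(x) = (3/2)x^2 + 3x
F(5) = 3/2 * 25 + 3 * 5 = 105/2
F(2) = 3/2 * 4 + 3 * 2 = 12
Integral = 105/2 - 12 = 81/2
Average = (81/2) / (5 - 2) = (81/2) / 3
= 27/2 = 13.50

13.50


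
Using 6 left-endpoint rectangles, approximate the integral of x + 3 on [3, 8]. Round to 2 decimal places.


Left Riemann sum uses left endpoints of each subinterval.
Interval: [3, 8], n = 6
dx = (8 - 3) / 6 = 5/6
Left endpoints: [3, 23/6, 14/3, 11/2, 19/3, 43/6]
f values: [6, 41/6, 23/3, 17/2, 28/3, 61/6]
Sum = dx * (sum of f values)
= 5/6 * 97/2
= 485/12 ≈ 40.42

40.42


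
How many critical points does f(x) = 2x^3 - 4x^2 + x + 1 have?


Find where f'(x) = 0:
f(x) = 2x^3 - 4x^2 + x + 1
f'(x) = 6x^2 - 8x + 1
This is a quadratic in x. Use the discriminant to count real roots.
Discriminant = (-8)^2 - 4 * 6 * 1
= 64 - 24
= 40
Since discriminant > 0, f'(x) = 0 has 2 real solutions.
Number of critical points: 2

2


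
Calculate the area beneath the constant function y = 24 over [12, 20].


The area under a constant function y = 24 is a rectangle.
Width = 20 - 12 = 8
Height = 24
Area = width * height
= 8 * 24
= 192

192


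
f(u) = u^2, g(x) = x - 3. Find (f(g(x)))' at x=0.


Using the chain rule: (f(g(x)))' = f'(g(x)) * g'(x)
First, find g(0):
g(0) = 1 * 0 - 3 = -3
Next, f'(u) = 2u
And g'(x) = 1
So f'(g(0)) * g'(0)
= 2 * (-3) * 1
= -6

-6


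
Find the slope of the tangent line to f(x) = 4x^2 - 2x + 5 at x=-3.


The slope of the tangent line equals f'(x) at the point.
f(x) = 4x^2 - 2x + 5
f'(x) = 8x - 2
At x = -3:
f'(-3) = 8 * (-3) - 2
= -24 - 2
= -26

-26


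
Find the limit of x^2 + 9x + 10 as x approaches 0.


Since polynomials are continuous, we use direct substitution.
lim(x->0) of x^2 + 9x + 10
= 1 * 0^2 + 9 * 0 + 10
= 0 + 0 + 10
= 10

10


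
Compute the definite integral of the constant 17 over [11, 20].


The integral of a constant k over [a, b] equals k * (b - a).
integral from 11 to 20 of 17 dx
= 17 * (20 - 11)
= 17 * 9
= 153

153


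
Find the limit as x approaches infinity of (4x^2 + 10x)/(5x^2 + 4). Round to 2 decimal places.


For limits at infinity with equal-degree polynomials,
we compare leading coefficients.
Numerator leading term: 4x^2
Denominator leading term: 5x^2
Divide both by x^2:
lim = (4 + 10/x) / (5 + 4/x^2)
As x -> infinity, the 1/x and 1/x^2 terms vanish:
= 4/5 = 0.80

0.80


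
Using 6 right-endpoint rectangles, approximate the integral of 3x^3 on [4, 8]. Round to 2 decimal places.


Right Riemann sum uses right endpoints of each subinterval.
Interval: [4, 8], n = 6
dx = (8 - 4) / 6 = 2/3
Right endpoints: [14/3, 16/3, 6, 20/3, 22/3, 8]
f values: [2744/9, 4096/9, 648, 8000/9, 10648/9, 1536]
Sum = dx * (sum of f values)
= 2/3 * 5016
= 3344 = 3344.00

3344.00


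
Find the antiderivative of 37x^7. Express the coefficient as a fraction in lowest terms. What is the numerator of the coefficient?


Apply the power rule for integration:
integral of ax^n dx = a/(n+1) * x^(n+1) + C
integral of 37x^7 dx
= 37/8 * x^8 + C
The coefficient in lowest terms is 37/8, and its numerator is 37

37


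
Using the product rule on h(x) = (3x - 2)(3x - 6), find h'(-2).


Let u(x) = 3x - 2 and v(x) = 3x - 6
u'(x) = 3
v'(x) = 3
Product rule: h'(x) = u'(x)*v(x) + u(x)*v'(x)
= 3 * (3x - 6) + (3x - 2) * 3
At x = -2:
u(-2) = 3 * (-2) - 2 = -8
v(-2) = 3 * (-2) - 6 = -12
h'(-2) = 3 * (-12) + (-8) * 3
= -36 - 24
= -60

-60


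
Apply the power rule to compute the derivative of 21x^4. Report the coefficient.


We apply the power rule: d/dx [ax^n] = a*n * x^(n-1)
d/dx [21x^4]
= 21 * 4 * x^(4-1)
= 84x^3
The coefficient is 84

84


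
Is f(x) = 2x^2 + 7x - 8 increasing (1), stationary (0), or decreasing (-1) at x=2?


Compute f'(x) to determine behavior:
f'(x) = 4x + 7
f'(2) = 4 * 2 + 7
= 8 + 7
= 15
Since f'(2) > 0, the function is increasing (1)

1


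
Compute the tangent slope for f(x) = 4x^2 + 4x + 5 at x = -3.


The slope of the tangent line equals f'(x) at the point.
f(x) = 4x^2 + 4x + 5
f'(x) = 8x + 4
At x = -3:
f'(-3) = 8 * (-3) + 4
= -24 + 4
= -20

-20


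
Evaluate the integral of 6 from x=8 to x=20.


The integral of a constant k over [a, b] equals k * (b - a).
integral from 8 to 20 of 6 dx
= 6 * (20 - 8)
= 6 * 12
= 72

72


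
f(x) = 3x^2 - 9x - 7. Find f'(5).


Differentiate term by term using power and sum rules:
f(x) = 3x^2 - 9x - 7
f'(x) = 6x - 9
Substitute x = 5:
f'(5) = 6 * 5 - 9
= 30 - 9
= 21

21


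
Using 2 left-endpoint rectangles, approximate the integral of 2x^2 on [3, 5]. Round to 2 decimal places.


Left Riemann sum uses left endpoints of each subinterval.
Interval: [3, 5], n = 2
dx = (5 - 3) / 2 = 1
Left endpoints: [3, 4]
f values: [18, 32]
Sum = dx * (sum of f values)
= 1 * 50
= 50 = 50.00

50.00


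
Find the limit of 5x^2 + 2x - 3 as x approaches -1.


Since polynomials are continuous, we use direct substitution.
lim(x->-1) of 5x^2 + 2x - 3
= 5 * (-1)^2 + 2 * (-1) - 3
= 5 - 2 - 3
= 0

0


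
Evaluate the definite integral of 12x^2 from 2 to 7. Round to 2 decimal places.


Find the antiderivative of 12x^2:
F(x) = 12/3 * x^3
Apply the Fundamental Theorem of Calculus:
F(7) - F(2)
= 12/3 * 7^3 - 12/3 * 2^3
= 12/3 * (343 - 8)
= 12/3 * 335
= 1340 = 1340.00

1340.00


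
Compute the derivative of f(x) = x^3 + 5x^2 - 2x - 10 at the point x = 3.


Differentiate f(x) = x^3 + 5x^2 - 2x - 10 term by term:
f'(x) = 3x^2 + 10x - 2
Substitute x = 3:
f'(3) = 3 * 3^2 + 10 * 3 - 2
= 27 + 30 - 2
= 55

55


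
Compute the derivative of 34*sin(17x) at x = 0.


Apply the chain rule to differentiate 34*sin(17x):
d/dx [34*sin(17x)]
= 34 * cos(17x) * d/dx(17x)
= 34 * 17 * cos(17x)
= 578 * cos(17x)
Evaluate at x = 0:
= 578 * cos(0)
= 578 * 1
= 578

578


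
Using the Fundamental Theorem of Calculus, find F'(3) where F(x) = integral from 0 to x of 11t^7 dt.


By the Fundamental Theorem of Calculus (Part 1):
If F(x) = integral from 0 to x of f(t) dt, then F'(x) = f(x)
Here f(t) = 11t^7
So F'(x) = 11x^7
Evaluate at x = 3:
F'(3) = 11 * 3^7
= 11 * 2187
= 24057

24057


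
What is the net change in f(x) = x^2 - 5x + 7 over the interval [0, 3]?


Net change = f(b) - f(a)
f(x) = x^2 - 5x + 7
Compute f(3):
f(3) = 1 * 3^2 - 5 * 3 + 7
= 9 - 15 + 7
= 1
Compute f(0):
f(0) = 1 * 0^2 - 5 * 0 + 7
= 0 + 0 + 7
= 7
Net change = 1 - 7 = -6

-6


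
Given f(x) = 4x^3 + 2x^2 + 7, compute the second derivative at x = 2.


First derivative:
f'(x) = 12x^2 + 4x
Second derivative:
f''(x) = 24x + 4
Substitute x = 2:
f''(2) = 24 * 2 + 4
= 48 + 4
= 52

52


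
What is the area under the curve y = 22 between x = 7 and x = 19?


The area under a constant function y = 22 is a rectangle.
Width = 19 - 7 = 12
Height = 22
Area = width * height
= 12 * 22
= 264

264


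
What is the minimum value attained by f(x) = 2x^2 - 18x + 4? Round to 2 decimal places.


For a quadratic f(x) = ax^2 + bx + c with a > 0, the minimum is at the vertex.
Vertex x-coordinate: x = -b/(2a)
x = -(-18) / (2 * 2)
x = 18/4 = 9/2
Substitute back to find the minimum value:
f(9/2) = 2 * (9/2)^2 - 18 * (9/2) + 4
= 81/2 - 81 + 4
= -73/2 = -36.50

-36.50


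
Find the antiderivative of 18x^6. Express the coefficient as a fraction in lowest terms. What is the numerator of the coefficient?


Apply the power rule for integration:
integral of ax^n dx = a/(n+1) * x^(n+1) + C
integral of 18x^6 dx
= 18/7 * x^7 + C
The coefficient in lowest terms is 18/7, and its numerator is 18

18


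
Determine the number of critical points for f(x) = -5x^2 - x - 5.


Find where f'(x) = 0:
f'(x) = -10x - 1
Set f'(x) = 0:
-10x - 1 = 0
x = 1 / (-10) = -1/10
This is a linear equation in x, so there is exactly one solution.
Number of critical points: 1

1


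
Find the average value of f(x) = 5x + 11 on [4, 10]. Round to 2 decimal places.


Average value = 1/(b-a) * integral from a to b of f(x) dx
First compute the integral of 5x + 11:
F(x) = (5/2)x^2 + 11x
F(10) = 5/2 * 100 + 11 * 10 = 360
F(4) = 5/2 * 16 + 11 * 4 = 84
Integral = 360 - 84 = 276
Average = 276 / (10 - 4) = 276 / 6
= 46 = 46.00

46.00


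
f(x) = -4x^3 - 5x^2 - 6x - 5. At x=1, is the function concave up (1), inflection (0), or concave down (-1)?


Concavity is determined by the sign of f''(x).
f(x) = -4x^3 - 5x^2 - 6x - 5
f'(x) = -12x^2 - 10x - 6
f''(x) = -24x - 10
f''(1) = -24 * 1 - 10
= -24 - 10
= -34
Since f''(1) < 0, the function is concave down (-1)

-1


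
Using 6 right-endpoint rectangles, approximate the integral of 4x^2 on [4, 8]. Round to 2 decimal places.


Right Riemann sum uses right endpoints of each subinterval.
Interval: [4, 8], n = 6
dx = (8 - 4) / 6 = 2/3
Right endpoints: [14/3, 16/3, 6, 20/3, 22/3, 8]
f values: [784/9, 1024/9, 144, 1600/9, 1936/9, 256]
Sum = dx * (sum of f values)
= 2/3 * 8944/9
= 17888/27 ≈ 662.52

662.52


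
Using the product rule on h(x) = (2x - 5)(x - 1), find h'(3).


Let u(x) = 2x - 5 and v(x) = x - 1
u'(x) = 2
v'(x) = 1
Product rule: h'(x) = u'(x)*v(x) + u(x)*v'(x)
= 2 * (x - 1) + (2x - 5) * 1
At x = 3:
u(3) = 2 * 3 - 5 = 1
v(3) = 1 * 3 - 1 = 2
h'(3) = 2 * 2 + 1 * 1
= 4 + 1
= 5

5


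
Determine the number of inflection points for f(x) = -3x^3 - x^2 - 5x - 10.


Inflection points occur where f''(x) = 0 and concavity changes.
f(x) = -3x^3 - x^2 - 5x - 10
f'(x) = -9x^2 - 2x - 5
f''(x) = -18x - 2
Set f''(x) = 0:
-18x - 2 = 0
x = 2 / (-18) = -1/9
Since f''(x) is linear (degree 1), it changes sign at this point.
Therefore there is exactly 1 inflection point.

1


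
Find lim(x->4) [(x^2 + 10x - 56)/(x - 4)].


Direct substitution gives 0/0, so we factor the numerator.
Factor: (x^2 + 10x - 56) = (x - 4)(x + 14)
Cancel the common factor (x - 4):
(x^2 + 10x - 56)/(x - 4) = (x + 14)
Now substitute x = 4:
= (4) - (-14) = 18

18


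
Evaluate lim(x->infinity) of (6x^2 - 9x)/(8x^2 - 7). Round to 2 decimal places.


For limits at infinity with equal-degree polynomials,
we compare leading coefficients.
Numerator leading term: 6x^2
Denominator leading term: 8x^2
Divide both by x^2:
lim = (6 - 9/x) / (8 - 7/x^2)
As x -> infinity, the 1/x and 1/x^2 terms vanish:
= 6/8 = 3/4 = 0.75

0.75


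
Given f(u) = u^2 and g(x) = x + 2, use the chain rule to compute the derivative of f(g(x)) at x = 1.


Using the chain rule: (f(g(x)))' = f'(g(x)) * g'(x)
First, find g(1):
g(1) = 1 * 1 + 2 = 3
Next, f'(u) = 2u
And g'(x) = 1
So f'(g(1)) * g'(1)
= 2 * 3 * 1
= 6

6


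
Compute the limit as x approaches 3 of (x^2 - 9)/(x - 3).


Direct substitution gives 0/0, so we factor the numerator.
Factor: (x^2 - 9) = (x - 3)(x + 3)
Cancel the common factor (x - 3):
(x^2 - 9)/(x - 3) = (x + 3)
Now substitute x = 3:
= (3 + 3) = 6

6


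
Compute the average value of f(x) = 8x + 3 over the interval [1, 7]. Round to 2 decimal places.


Average value = 1/(b-a) * integral from a to b of f(x) dx
First compute the integral of 8x + 3:
F(x) = 4x^2 + 3x
F(7) = 4 * 49 + 3 * 7 = 217
F(1) = 4 * 1 + 3 * 1 = 7
Integral = 217 - 7 = 210
Average = 210 / (7 - 1) = 210 / 6
= 35 = 35.00

35.00


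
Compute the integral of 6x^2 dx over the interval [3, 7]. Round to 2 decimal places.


Find the antiderivative of 6x^2:
F(x) = 6/3 * x^3
Apply the Fundamental Theorem of Calculus:
F(7) - F(3)
= 6/3 * 7^3 - 6/3 * 3^3
= 6/3 * (343 - 27)
= 6/3 * 316
= 632 = 632.00

632.00


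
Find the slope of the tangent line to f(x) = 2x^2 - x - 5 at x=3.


The slope of the tangent line equals f'(x) at the point.
f(x) = 2x^2 - x - 5
f'(x) = 4x - 1
At x = 3:
f'(3) = 4 * 3 - 1
= 12 - 1
= 11

11


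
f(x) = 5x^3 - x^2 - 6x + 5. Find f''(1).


First derivative:
f'(x) = 15x^2 - 2x - 6
Second derivative:
f''(x) = 30x - 2
Substitute x = 1:
f''(1) = 30 * 1 - 2
= 30 - 2
= 28

28


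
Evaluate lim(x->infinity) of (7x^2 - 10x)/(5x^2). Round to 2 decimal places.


For limits at infinity with equal-degree polynomials,
we compare leading coefficients.
Numerator leading term: 7x^2
Denominator leading term: 5x^2
Divide both by x^2:
lim = (7 - 10/x) / (5)
As x -> infinity, the 1/x and 1/x^2 terms vanish:
= 7/5 = 1.40

1.40


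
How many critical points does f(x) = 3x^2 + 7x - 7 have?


Find where f'(x) = 0:
f'(x) = 6x + 7
Set f'(x) = 0:
6x + 7 = 0
x = -7 / 6 = -7/6
This is a linear equation in x, so there is exactly one solution.
Number of critical points: 1

1


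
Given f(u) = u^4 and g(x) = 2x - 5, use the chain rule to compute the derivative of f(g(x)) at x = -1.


Using the chain rule: (f(g(x)))' = f'(g(x)) * g'(x)
First, find g(-1):
g(-1) = 2 * (-1) - 5 = -7
Next, f'(u) = 4u^3
And g'(x) = 2
So f'(g(-1)) * g'(-1)
= 4 * (-7)^3 * 2
= 4 * (-343) * 2
= -2744

-2744


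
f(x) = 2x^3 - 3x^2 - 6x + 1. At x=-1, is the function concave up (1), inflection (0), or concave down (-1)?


Concavity is determined by the sign of f''(x).
f(x) = 2x^3 - 3x^2 - 6x + 1
f'(x) = 6x^2 - 6x - 6
f''(x) = 12x - 6
f''(-1) = 12 * (-1) - 6
= -12 - 6
= -18
Since f''(-1) < 0, the function is concave down (-1)

-1


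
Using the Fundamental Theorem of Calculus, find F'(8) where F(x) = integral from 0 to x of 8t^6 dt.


By the Fundamental Theorem of Calculus (Part 1):
If F(x) = integral from 0 to x of f(t) dt, then F'(x) = f(x)
Here f(t) = 8t^6
So F'(x) = 8x^6
Evaluate at x = 8:
F'(8) = 8 * 8^6
= 8 * 262144
= 2097152

2097152


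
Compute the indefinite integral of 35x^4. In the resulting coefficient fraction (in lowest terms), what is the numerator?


Apply the power rule for integration:
integral of ax^n dx = a/(n+1) * x^(n+1) + C
integral of 35x^4 dx
= 35/5 * x^5 + C
= 7 * x^5 + C
The coefficient in lowest terms is 7 = 7/1, so its numerator is 7

7


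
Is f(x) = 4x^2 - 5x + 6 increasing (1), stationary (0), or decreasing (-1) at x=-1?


Compute f'(x) to determine behavior:
f'(x) = 8x - 5
f'(-1) = 8 * (-1) - 5
= -8 - 5
= -13
Since f'(-1) < 0, the function is decreasing (-1)

-1


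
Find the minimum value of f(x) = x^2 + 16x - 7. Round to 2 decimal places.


For a quadratic f(x) = ax^2 + bx + c with a > 0, the minimum is at the vertex.
Vertex x-coordinate: x = -b/(2a)
x = -(16) / (2 * 1)
x = -16/2 = -8
Substitute back to find the minimum value:
f(-8) = 1 * (-8)^2 + 16 * (-8) - 7
= 64 - 128 - 7
= -71 = -71.00

-71.00


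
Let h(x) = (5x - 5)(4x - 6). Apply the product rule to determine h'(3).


Let u(x) = 5x - 5 and v(x) = 4x - 6
u'(x) = 5
v'(x) = 4
Product rule: h'(x) = u'(x)*v(x) + u(x)*v'(x)
= 5 * (4x - 6) + (5x - 5) * 4
At x = 3:
u(3) = 5 * 3 - 5 = 10
v(3) = 4 * 3 - 6 = 6
h'(3) = 5 * 6 + 10 * 4
= 30 + 40
= 70

70


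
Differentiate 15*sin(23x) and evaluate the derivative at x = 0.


Apply the chain rule to differentiate 15*sin(23x):
d/dx [15*sin(23x)]
= 15 * cos(23x) * d/dx(23x)
= 15 * 23 * cos(23x)
= 345 * cos(23x)
Evaluate at x = 0:
= 345 * cos(0)
= 345 * 1
= 345

345


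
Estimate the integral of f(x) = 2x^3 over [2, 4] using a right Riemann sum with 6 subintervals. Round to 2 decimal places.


Right Riemann sum uses right endpoints of each subinterval.
Interval: [2, 4], n = 6
dx = (4 - 2) / 6 = 1/3
Right endpoints: [7/3, 8/3, 3, 10/3, 11/3, 4]
f values: [686/27, 1024/27, 54, 2000/27, 2662/27, 128]
Sum = dx * (sum of f values)
= 1/3 * 418
= 418/3 ≈ 139.33

139.33


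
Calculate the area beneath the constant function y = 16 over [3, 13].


The area under a constant function y = 16 is a rectangle.
Width = 13 - 3 = 10
Height = 16
Area = width * height
= 10 * 16
= 160

160


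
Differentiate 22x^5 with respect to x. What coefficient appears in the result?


We apply the power rule: d/dx [ax^n] = a*n * x^(n-1)
d/dx [22x^5]
= 22 * 5 * x^(5-1)
= 110x^4
The coefficient is 110

110


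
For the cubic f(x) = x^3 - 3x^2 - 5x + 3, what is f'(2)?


Differentiate f(x) = x^3 - 3x^2 - 5x + 3 term by term:
f'(x) = 3x^2 - 6x - 5
Substitute x = 2:
f'(2) = 3 * 2^2 - 6 * 2 - 5
= 12 - 12 - 5
= -5

-5


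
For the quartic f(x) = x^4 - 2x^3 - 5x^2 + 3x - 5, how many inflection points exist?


Inflection points occur where f''(x) = 0 and concavity changes.
f(x) = x^4 - 2x^3 - 5x^2 + 3x - 5
f'(x) = 4x^3 - 6x^2 - 10x + 3
f''(x) = 12x^2 - 12x - 10
This is a quadratic in x. Use the discriminant to count real roots.
Discriminant = (-12)^2 - 4 * 12 * (-10)
= 144 - (-480)
= 624
Since discriminant > 0, f''(x) = 0 has 2 distinct real solutions.
A quadratic with two distinct real roots changes sign at each root, so concavity changes at both.
Number of inflection points: 2

2


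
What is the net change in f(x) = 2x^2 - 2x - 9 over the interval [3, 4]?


Net change = f(b) - f(a)
f(x) = 2x^2 - 2x - 9
Compute f(4):
f(4) = 2 * 4^2 - 2 * 4 - 9
= 32 - 8 - 9
= 15
Compute f(3):
f(3) = 2 * 3^2 - 2 * 3 - 9
= 18 - 6 - 9
= 3
Net change = 15 - 3 = 12

12


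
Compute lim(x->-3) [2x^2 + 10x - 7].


Since polynomials are continuous, we use direct substitution.
lim(x->-3) of 2x^2 + 10x - 7
= 2 * (-3)^2 + 10 * (-3) - 7
= 18 - 30 - 7
= -19

-19


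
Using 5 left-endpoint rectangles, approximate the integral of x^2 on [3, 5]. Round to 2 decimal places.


Left Riemann sum uses left endpoints of each subinterval.
Interval: [3, 5], n = 5
dx = (5 - 3) / 5 = 2/5
Left endpoints: [3, 17/5, 19/5, 21/5, 23/5]
f values: [9, 289/25, 361/25, 441/25, 529/25]
Sum = dx * (sum of f values)
= 2/5 * 369/5
= 738/25 = 29.52

29.52


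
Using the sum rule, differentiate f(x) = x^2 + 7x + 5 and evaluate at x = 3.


Differentiate term by term using power and sum rules:
f(x) = x^2 + 7x + 5
f'(x) = 2x + 7
Substitute x = 3:
f'(3) = 2 * 3 + 7
= 6 + 7
= 13

13


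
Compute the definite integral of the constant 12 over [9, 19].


The integral of a constant k over [a, b] equals k * (b - a).
integral from 9 to 19 of 12 dx
= 12 * (19 - 9)
= 12 * 10
= 120

120


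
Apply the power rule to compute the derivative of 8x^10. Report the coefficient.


We apply the power rule: d/dx [ax^n] = a*n * x^(n-1)
d/dx [8x^10]
= 8 * 10 * x^(10-1)
= 80x^9
The coefficient is 80

80


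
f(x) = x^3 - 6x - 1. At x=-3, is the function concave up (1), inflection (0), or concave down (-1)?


Concavity is determined by the sign of f''(x).
f(x) = x^3 - 6x - 1
f'(x) = 3x^2 - 6
f''(x) = 6x
f''(-3) = 6 * (-3) + 0
= -18 + 0
= -18
Since f''(-3) < 0, the function is concave down (-1)

-1


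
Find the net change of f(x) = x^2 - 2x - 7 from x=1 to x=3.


Net change = f(b) - f(a)
f(x) = x^2 - 2x - 7
Compute f(3):
f(3) = 1 * 3^2 - 2 * 3 - 7
= 9 - 6 - 7
= -4
Compute f(1):
f(1) = 1 * 1^2 - 2 * 1 - 7
= 1 - 2 - 7
= -8
Net change = -4 - (-8) = 4

4


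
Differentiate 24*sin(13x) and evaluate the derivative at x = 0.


Apply the chain rule to differentiate 24*sin(13x):
d/dx [24*sin(13x)]
= 24 * cos(13x) * d/dx(13x)
= 24 * 13 * cos(13x)
= 312 * cos(13x)
Evaluate at x = 0:
= 312 * cos(0)
= 312 * 1
= 312

312


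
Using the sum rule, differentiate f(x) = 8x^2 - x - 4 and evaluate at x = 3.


Differentiate term by term using power and sum rules:
f(x) = 8x^2 - x - 4
f'(x) = 16x - 1
Substitute x = 3:
f'(3) = 16 * 3 - 1
= 48 - 1
= 47

47


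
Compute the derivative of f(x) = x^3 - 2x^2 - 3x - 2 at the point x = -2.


Differentiate f(x) = x^3 - 2x^2 - 3x - 2 term by term:
f'(x) = 3x^2 - 4x - 3
Substitute x = -2:
f'(-2) = 3 * (-2)^2 - 4 * (-2) - 3
= 12 + 8 - 3
= 17

17
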